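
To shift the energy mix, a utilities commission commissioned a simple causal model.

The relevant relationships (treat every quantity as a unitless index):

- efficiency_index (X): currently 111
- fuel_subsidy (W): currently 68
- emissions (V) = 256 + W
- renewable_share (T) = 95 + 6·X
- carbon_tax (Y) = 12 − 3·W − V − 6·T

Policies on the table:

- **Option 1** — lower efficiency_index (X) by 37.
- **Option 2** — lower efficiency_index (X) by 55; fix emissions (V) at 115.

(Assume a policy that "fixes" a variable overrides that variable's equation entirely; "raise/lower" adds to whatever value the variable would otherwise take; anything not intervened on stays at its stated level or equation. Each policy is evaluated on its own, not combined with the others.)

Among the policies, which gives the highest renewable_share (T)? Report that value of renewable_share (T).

539

Option 1 (X − 37):
  X = 111 − 37 = 74
  T = 95 + 6·74 = 539
Option 2 (X − 55, V := 115):
  X = 111 − 55 = 56
  T = 95 + 6·56 = 431
Comparing — Option 1: T=539, Option 2: T=431. Highest is 539 (Option 1).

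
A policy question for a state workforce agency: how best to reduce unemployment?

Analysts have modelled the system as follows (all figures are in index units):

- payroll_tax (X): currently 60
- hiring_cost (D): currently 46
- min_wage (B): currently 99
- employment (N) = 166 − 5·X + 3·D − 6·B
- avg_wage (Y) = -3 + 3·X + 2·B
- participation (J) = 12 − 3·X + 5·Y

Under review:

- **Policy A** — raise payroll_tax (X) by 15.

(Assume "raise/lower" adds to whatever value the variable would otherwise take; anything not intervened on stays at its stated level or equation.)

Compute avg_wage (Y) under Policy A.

420

Policy A (X + 15):
  X = 60 + 15 = 75
  B = 99
  Y = -3 + 3·75 + 2·99 = 420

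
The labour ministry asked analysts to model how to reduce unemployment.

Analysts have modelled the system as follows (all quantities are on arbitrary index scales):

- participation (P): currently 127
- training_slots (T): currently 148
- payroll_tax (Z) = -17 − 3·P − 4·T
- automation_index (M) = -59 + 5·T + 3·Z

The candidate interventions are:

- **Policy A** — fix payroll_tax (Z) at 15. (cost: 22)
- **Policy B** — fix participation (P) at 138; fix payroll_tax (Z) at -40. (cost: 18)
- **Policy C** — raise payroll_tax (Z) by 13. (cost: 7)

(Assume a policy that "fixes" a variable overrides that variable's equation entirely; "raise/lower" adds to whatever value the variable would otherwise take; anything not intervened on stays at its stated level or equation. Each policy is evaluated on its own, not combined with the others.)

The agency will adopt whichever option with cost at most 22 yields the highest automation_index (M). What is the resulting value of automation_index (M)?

Policy A (Z := 15):
  P = 127
  T = 148
  Z = 15
  M = -59 + 5·148 + 3·15 = 726
Policy B (P := 138, Z := -40):
  P = 138
  T = 148
  Z = -40
  M = -59 + 5·148 + 3·(-40) = 561
Policy C (Z + 13):
  P = 127
  T = 148
  Z = -17 − 3·127 − 4·148 (+13 from intervention) = -977
  M = -59 + 5·148 + 3·(-977) = -2250
Comparing — Policy A: M=726, Policy B: M=561, Policy C: M=-2250. Highest is 726 (Policy A).

726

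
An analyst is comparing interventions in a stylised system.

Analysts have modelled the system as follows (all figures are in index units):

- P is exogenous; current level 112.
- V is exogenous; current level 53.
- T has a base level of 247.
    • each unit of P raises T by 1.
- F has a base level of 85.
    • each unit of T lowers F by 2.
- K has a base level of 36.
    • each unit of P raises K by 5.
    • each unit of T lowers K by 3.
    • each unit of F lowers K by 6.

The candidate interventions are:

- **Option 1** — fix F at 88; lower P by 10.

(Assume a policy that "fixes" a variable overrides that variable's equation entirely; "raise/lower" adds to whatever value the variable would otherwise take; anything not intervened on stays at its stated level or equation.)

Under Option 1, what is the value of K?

Option 1 (F := 88, P − 10):
  P = 112 − 10 = 102
  T = 247 + 102 = 349
  F = 88
  K = 36 + 5·102 − 3·349 − 6·88 = -1029

-1029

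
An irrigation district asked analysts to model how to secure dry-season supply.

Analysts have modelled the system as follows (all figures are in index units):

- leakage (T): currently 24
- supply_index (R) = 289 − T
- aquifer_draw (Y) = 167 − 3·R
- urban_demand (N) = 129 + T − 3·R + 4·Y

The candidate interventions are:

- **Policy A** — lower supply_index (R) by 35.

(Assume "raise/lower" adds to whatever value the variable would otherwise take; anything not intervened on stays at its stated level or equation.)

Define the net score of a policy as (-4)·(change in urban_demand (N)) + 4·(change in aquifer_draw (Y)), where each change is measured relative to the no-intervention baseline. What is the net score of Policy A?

Baseline:
  T = 24
  R = 289 − 24 = 265
  Y = 167 − 3·265 = -628
  N = 129 + 24 − 3·265 + 4·(-628) = -3154
Policy A (R − 35):
  T = 24
  R = 289 − 24 (−35 from intervention) = 230
  Y = 167 − 3·230 = -523
  N = 129 + 24 − 3·230 + 4·(-523) = -2629
ΔN = -2629 − (-3154) = 525; ΔY = -523 − (-628) = 105
Score = (-4)·525 + 4·105 = -1680

-1680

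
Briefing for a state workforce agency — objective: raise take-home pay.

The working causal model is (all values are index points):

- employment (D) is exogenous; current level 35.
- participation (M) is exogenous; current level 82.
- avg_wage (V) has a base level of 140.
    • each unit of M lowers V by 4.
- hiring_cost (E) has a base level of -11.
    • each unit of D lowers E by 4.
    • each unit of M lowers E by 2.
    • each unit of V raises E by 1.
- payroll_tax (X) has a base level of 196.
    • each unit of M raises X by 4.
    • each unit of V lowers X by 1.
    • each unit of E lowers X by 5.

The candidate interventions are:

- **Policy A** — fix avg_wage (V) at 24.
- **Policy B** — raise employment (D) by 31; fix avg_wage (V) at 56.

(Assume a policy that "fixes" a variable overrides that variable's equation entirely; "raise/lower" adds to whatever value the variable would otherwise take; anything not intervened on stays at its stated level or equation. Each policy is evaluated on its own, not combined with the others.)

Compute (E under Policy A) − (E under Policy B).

92

Policy A (V := 24):
  D = 35
  M = 82
  V = 24
  E = -11 − 4·35 − 2·82 + 24 = -291
Policy B (D + 31, V := 56):
  D = 35 + 31 = 66
  M = 82
  V = 56
  E = -11 − 4·66 − 2·82 + 56 = -383
E: -291 − (-383) = 92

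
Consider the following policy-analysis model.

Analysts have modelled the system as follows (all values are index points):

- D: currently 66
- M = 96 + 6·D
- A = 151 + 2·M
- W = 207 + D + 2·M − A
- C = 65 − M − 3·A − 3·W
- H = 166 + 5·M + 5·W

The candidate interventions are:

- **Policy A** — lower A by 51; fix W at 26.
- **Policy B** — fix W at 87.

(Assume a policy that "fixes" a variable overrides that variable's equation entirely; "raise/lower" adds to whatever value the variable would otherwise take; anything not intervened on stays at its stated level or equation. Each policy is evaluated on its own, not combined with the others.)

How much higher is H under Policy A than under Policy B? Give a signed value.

-305

Policy A (A − 51, W := 26):
  D = 66
  M = 96 + 6·66 = 492
  A = 151 + 2·492 (−51 from intervention) = 1084
  W = 26
  H = 166 + 5·492 + 5·26 = 2756
Policy B (W := 87):
  D = 66
  M = 96 + 6·66 = 492
  A = 151 + 2·492 = 1135
  W = 87
  H = 166 + 5·492 + 5·87 = 3061
H: 2756 − 3061 = -305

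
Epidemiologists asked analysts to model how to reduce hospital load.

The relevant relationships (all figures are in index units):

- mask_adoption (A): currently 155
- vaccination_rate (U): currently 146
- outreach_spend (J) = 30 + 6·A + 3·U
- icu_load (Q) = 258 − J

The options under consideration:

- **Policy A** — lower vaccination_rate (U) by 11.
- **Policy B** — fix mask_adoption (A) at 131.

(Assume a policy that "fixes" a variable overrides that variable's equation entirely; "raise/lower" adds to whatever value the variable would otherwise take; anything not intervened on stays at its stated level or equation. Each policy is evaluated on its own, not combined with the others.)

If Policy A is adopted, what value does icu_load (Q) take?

-1107

Policy A (U − 11):
  A = 155
  U = 146 − 11 = 135
  J = 30 + 6·155 + 3·135 = 1365
  Q = 258 − 1365 = -1107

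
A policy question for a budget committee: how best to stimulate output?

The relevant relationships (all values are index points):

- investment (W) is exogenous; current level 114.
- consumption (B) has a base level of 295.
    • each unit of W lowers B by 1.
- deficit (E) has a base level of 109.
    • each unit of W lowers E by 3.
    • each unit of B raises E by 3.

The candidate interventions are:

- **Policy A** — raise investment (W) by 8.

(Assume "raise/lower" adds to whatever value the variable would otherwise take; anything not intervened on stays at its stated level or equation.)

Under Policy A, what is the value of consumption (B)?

173

Policy A (W + 8):
  W = 114 + 8 = 122
  B = 295 − 122 = 173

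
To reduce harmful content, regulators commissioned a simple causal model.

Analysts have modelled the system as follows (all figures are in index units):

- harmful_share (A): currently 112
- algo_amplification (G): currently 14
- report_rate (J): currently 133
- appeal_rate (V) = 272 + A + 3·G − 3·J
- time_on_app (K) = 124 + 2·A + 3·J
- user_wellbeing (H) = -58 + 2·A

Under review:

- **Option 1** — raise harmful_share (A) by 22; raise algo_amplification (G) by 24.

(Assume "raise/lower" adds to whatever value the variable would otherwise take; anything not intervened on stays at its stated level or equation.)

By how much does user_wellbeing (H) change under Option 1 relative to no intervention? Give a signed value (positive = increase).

44

Baseline:
  A = 112
  H = -58 + 2·112 = 166
Option 1 (A + 22, G + 24):
  A = 112 + 22 = 134
  H = -58 + 2·134 = 210
Change in H: 210 − 166 = 44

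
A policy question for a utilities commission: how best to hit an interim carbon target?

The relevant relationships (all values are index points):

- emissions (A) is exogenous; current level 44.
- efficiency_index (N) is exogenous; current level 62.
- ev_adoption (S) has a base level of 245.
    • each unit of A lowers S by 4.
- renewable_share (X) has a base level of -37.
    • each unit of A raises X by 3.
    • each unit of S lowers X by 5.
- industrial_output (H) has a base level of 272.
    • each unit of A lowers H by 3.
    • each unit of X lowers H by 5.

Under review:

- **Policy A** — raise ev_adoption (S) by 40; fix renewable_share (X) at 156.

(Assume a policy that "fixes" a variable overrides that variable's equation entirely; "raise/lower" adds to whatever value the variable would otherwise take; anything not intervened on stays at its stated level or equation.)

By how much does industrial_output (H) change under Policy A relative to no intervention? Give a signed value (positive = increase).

-2030

Baseline:
  A = 44
  S = 245 − 4·44 = 69
  X = -37 + 3·44 − 5·69 = -250
  H = 272 − 3·44 − 5·(-250) = 1390
Policy A (S + 40, X := 156):
  A = 44
  S = 245 − 4·44 (+40 from intervention) = 109
  X = 156
  H = 272 − 3·44 − 5·156 = -640
Change in H: -640 − 1390 = -2030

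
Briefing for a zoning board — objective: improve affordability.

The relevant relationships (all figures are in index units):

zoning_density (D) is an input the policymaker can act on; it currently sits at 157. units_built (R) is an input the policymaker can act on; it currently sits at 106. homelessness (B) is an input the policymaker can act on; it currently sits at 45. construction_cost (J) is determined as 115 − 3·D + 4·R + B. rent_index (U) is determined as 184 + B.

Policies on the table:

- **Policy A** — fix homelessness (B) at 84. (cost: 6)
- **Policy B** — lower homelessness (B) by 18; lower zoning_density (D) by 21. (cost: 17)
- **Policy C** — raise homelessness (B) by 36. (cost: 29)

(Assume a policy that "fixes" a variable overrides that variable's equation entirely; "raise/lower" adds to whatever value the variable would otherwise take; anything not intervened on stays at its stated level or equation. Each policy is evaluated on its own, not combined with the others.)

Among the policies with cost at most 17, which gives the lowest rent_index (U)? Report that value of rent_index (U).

Policy A (B := 84):
  B = 84
  U = 184 + 84 = 268
Policy B (B − 18, D − 21):
  B = 45 − 18 = 27
  U = 184 + 27 = 211
Comparing — Policy A: U=268, Policy B: U=211. Lowest is 211 (Policy B).

211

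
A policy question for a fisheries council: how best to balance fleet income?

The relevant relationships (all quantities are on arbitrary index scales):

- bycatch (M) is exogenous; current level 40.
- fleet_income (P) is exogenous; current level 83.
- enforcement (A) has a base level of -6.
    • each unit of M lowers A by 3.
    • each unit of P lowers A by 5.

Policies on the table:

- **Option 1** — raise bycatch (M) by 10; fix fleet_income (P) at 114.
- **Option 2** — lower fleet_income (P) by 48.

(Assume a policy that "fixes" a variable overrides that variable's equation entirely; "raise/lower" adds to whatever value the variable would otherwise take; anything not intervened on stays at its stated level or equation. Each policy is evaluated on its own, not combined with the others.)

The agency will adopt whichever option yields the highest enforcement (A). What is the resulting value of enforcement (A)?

Option 1 (M + 10, P := 114):
  M = 40 + 10 = 50
  P = 114
  A = -6 − 3·50 − 5·114 = -726
Option 2 (P − 48):
  M = 40
  P = 83 − 48 = 35
  A = -6 − 3·40 − 5·35 = -301
Comparing — Option 1: A=-726, Option 2: A=-301. Highest is -301 (Option 2).

-301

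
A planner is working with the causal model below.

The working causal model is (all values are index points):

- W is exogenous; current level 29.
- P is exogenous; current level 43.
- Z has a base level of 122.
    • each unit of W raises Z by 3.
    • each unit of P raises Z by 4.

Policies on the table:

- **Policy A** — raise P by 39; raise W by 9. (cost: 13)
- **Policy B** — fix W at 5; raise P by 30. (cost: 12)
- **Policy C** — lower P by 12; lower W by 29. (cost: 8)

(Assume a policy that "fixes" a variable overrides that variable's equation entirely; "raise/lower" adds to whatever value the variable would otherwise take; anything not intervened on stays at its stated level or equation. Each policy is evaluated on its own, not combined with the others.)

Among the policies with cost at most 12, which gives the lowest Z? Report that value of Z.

246

Policy B (W := 5, P + 30):
  W = 5
  P = 43 + 30 = 73
  Z = 122 + 3·5 + 4·73 = 429
Policy C (P − 12, W − 29):
  W = 29 − 29 = 0
  P = 43 − 12 = 31
  Z = 122 + 3·0 + 4·31 = 246
Comparing — Policy B: Z=429, Policy C: Z=246. Lowest is 246 (Policy C).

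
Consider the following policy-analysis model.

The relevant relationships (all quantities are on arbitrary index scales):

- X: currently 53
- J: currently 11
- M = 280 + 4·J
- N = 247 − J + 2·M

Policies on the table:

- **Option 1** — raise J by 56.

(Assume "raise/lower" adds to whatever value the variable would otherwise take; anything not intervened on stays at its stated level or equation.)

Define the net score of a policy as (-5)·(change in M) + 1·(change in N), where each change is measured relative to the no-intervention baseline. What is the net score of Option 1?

-728

Baseline:
  J = 11
  M = 280 + 4·11 = 324
  N = 247 − 11 + 2·324 = 884
Option 1 (J + 56):
  J = 11 + 56 = 67
  M = 280 + 4·67 = 548
  N = 247 − 67 + 2·548 = 1276
ΔM = 548 − 324 = 224; ΔN = 1276 − 884 = 392
Score = (-5)·224 + 1·392 = -728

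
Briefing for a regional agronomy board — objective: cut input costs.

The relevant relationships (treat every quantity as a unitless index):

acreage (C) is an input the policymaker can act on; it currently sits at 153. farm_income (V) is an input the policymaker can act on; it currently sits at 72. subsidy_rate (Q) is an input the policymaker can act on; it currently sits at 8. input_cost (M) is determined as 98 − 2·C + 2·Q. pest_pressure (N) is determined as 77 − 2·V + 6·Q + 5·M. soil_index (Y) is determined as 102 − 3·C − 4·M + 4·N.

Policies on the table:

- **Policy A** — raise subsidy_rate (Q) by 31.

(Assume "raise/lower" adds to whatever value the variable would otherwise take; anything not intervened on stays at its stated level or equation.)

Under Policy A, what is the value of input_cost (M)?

Policy A (Q + 31):
  C = 153
  Q = 8 + 31 = 39
  M = 98 − 2·153 + 2·39 = -130

-130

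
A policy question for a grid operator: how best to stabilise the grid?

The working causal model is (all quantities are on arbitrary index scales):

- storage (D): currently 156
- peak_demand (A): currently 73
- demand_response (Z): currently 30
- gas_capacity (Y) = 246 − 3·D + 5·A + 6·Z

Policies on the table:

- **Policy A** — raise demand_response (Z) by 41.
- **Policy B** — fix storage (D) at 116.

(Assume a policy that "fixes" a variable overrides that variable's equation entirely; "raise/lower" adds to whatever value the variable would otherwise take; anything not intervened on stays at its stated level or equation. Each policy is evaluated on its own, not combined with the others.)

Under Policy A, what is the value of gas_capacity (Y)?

Policy A (Z + 41):
  D = 156
  A = 73
  Z = 30 + 41 = 71
  Y = 246 − 3·156 + 5·73 + 6·71 = 569

569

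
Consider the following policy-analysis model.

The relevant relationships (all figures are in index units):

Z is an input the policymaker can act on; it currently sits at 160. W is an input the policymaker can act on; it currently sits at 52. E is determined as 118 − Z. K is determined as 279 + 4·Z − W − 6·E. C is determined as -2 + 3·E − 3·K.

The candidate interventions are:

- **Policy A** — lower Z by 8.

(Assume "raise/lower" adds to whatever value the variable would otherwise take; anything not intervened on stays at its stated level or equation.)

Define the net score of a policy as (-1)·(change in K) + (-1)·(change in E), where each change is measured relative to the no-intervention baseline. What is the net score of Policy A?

72

Baseline:
  Z = 160
  W = 52
  E = 118 − 160 = -42
  K = 279 + 4·160 − 52 − 6·(-42) = 1119
Policy A (Z − 8):
  Z = 160 − 8 = 152
  W = 52
  E = 118 − 152 = -34
  K = 279 + 4·152 − 52 − 6·(-34) = 1039
ΔK = 1039 − 1119 = -80; ΔE = -34 − (-42) = 8
Score = (-1)·(-80) + (-1)·8 = 72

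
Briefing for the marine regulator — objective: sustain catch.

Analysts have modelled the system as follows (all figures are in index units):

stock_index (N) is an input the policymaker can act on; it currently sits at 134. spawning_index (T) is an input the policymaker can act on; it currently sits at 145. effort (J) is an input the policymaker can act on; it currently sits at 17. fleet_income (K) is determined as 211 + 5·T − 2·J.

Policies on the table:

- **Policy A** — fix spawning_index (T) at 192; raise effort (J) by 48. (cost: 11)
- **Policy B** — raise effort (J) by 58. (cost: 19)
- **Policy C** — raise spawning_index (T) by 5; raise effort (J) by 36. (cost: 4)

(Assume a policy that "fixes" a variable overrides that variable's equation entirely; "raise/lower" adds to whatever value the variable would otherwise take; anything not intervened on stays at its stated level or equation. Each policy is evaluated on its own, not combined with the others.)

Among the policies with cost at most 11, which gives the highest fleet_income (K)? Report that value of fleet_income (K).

Policy A (T := 192, J + 48):
  T = 192
  J = 17 + 48 = 65
  K = 211 + 5·192 − 2·65 = 1041
Policy C (T + 5, J + 36):
  T = 145 + 5 = 150
  J = 17 + 36 = 53
  K = 211 + 5·150 − 2·53 = 855
Comparing — Policy A: K=1041, Policy C: K=855. Highest is 1041 (Policy A).

1041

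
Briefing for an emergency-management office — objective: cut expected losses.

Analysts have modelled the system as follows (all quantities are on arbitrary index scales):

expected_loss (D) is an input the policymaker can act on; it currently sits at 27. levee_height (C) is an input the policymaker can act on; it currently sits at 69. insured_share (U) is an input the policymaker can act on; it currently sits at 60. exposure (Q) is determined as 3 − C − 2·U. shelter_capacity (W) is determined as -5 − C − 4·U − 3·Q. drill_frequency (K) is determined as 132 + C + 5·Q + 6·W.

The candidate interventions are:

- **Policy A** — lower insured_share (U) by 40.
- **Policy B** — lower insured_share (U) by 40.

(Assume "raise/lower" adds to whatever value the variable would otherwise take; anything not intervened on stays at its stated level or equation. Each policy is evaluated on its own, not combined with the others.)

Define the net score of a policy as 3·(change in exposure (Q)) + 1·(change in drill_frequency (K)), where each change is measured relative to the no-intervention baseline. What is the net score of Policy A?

160

Baseline:
  C = 69
  U = 60
  Q = 3 − 69 − 2·60 = -186
  W = -5 − 69 − 4·60 − 3·(-186) = 244
  K = 132 + 69 + 5·(-186) + 6·244 = 735
Policy A (U − 40):
  C = 69
  U = 60 − 40 = 20
  Q = 3 − 69 − 2·20 = -106
  W = -5 − 69 − 4·20 − 3·(-106) = 164
  K = 132 + 69 + 5·(-106) + 6·164 = 655
ΔQ = -106 − (-186) = 80; ΔK = 655 − 735 = -80
Score = 3·80 + 1·(-80) = 160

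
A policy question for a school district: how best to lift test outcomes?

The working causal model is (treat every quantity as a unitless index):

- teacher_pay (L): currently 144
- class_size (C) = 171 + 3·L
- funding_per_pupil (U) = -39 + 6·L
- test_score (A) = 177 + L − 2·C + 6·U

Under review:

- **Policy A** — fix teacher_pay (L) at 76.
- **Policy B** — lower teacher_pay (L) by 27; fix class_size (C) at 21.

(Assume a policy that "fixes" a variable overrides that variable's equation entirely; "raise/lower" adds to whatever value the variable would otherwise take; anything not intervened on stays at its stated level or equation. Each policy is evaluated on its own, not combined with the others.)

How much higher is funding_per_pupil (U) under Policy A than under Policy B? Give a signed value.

-246

Policy A (L := 76):
  L = 76
  U = -39 + 6·76 = 417
Policy B (L − 27, C := 21):
  L = 144 − 27 = 117
  U = -39 + 6·117 = 663
U: 417 − 663 = -246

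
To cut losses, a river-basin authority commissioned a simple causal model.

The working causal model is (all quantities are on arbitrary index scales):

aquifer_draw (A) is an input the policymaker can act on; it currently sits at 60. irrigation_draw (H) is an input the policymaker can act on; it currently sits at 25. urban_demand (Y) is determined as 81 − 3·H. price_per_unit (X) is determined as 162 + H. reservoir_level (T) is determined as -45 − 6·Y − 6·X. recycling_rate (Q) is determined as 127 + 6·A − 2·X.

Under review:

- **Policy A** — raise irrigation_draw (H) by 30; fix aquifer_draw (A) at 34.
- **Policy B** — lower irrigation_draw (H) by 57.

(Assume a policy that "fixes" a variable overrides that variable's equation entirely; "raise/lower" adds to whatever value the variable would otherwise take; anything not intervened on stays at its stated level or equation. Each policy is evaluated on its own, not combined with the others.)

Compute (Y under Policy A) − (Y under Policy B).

-261

Policy A (H + 30, A := 34):
  H = 25 + 30 = 55
  Y = 81 − 3·55 = -84
Policy B (H − 57):
  H = 25 − 57 = -32
  Y = 81 − 3·(-32) = 177
Y: -84 − 177 = -261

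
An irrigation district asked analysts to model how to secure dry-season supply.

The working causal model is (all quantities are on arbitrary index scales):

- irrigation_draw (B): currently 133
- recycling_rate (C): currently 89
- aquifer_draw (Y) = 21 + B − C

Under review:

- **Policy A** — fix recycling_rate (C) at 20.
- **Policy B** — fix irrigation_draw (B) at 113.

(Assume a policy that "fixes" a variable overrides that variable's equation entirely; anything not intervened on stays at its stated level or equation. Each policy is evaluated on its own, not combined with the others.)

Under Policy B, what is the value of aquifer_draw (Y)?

Policy B (B := 113):
  B = 113
  C = 89
  Y = 21 + 113 − 89 = 45

45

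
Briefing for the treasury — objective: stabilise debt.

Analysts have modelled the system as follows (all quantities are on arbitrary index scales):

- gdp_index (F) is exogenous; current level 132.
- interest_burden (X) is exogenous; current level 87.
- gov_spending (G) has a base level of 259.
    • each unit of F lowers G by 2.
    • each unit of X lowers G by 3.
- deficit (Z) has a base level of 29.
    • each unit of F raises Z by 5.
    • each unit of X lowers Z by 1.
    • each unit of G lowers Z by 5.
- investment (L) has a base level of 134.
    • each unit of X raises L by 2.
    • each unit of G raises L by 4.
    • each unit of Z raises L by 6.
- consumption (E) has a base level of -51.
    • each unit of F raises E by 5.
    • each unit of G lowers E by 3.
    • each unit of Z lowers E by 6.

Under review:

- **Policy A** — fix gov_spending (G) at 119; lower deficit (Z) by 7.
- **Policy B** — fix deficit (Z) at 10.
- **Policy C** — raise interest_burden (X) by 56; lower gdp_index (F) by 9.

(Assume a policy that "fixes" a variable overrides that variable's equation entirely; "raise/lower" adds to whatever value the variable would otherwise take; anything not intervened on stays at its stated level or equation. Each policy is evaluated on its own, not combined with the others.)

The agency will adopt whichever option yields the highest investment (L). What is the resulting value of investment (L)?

14242

Policy A (G := 119, Z − 7):
  F = 132
  X = 87
  G = 119
  Z = 29 + 5·132 − 87 − 5·119 (−7 from intervention) = 0
  L = 134 + 2·87 + 4·119 + 6·0 = 784
Policy B (Z := 10):
  F = 132
  X = 87
  G = 259 − 2·132 − 3·87 = -266
  Z = 10
  L = 134 + 2·87 + 4·(-266) + 6·10 = -696
Policy C (X + 56, F − 9):
  F = 132 − 9 = 123
  X = 87 + 56 = 143
  G = 259 − 2·123 − 3·143 = -416
  Z = 29 + 5·123 − 143 − 5·(-416) = 2581
  L = 134 + 2·143 + 4·(-416) + 6·2581 = 14242
Comparing — Policy A: L=784, Policy B: L=-696, Policy C: L=14242. Highest is 14242 (Policy C).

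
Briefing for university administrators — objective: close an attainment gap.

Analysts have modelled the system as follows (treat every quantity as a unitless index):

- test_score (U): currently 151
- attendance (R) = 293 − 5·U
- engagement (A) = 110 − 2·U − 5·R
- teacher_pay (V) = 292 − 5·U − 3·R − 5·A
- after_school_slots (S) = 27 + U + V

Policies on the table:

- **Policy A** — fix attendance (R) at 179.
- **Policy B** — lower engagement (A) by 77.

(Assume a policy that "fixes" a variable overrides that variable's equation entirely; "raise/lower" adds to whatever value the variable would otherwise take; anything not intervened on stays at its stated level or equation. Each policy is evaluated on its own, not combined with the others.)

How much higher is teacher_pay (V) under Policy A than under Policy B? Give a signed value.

13717

Policy A (R := 179):
  U = 151
  R = 179
  A = 110 − 2·151 − 5·179 = -1087
  V = 292 − 5·151 − 3·179 − 5·(-1087) = 4435
Policy B (A − 77):
  U = 151
  R = 293 − 5·151 = -462
  A = 110 − 2·151 − 5·(-462) (−77 from intervention) = 2041
  V = 292 − 5·151 − 3·(-462) − 5·2041 = -9282
V: 4435 − (-9282) = 13717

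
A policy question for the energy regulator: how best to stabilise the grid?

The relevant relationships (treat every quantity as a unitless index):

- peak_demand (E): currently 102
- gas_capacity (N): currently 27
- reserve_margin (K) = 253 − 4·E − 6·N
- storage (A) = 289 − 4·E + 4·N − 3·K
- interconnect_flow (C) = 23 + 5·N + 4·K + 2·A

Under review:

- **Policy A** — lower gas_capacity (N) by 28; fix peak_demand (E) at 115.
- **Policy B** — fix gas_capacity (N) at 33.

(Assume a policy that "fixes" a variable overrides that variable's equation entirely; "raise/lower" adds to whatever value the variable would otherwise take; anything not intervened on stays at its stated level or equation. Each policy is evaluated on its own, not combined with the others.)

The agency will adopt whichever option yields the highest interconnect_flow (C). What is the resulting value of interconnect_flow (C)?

920

Policy A (N − 28, E := 115):
  E = 115
  N = 27 − 28 = -1
  K = 253 − 4·115 − 6·(-1) = -201
  A = 289 − 4·115 + 4·(-1) − 3·(-201) = 428
  C = 23 + 5·(-1) + 4·(-201) + 2·428 = 70
Policy B (N := 33):
  E = 102
  N = 33
  K = 253 − 4·102 − 6·33 = -353
  A = 289 − 4·102 + 4·33 − 3·(-353) = 1072
  C = 23 + 5·33 + 4·(-353) + 2·1072 = 920
Comparing — Policy A: C=70, Policy B: C=920. Highest is 920 (Policy B).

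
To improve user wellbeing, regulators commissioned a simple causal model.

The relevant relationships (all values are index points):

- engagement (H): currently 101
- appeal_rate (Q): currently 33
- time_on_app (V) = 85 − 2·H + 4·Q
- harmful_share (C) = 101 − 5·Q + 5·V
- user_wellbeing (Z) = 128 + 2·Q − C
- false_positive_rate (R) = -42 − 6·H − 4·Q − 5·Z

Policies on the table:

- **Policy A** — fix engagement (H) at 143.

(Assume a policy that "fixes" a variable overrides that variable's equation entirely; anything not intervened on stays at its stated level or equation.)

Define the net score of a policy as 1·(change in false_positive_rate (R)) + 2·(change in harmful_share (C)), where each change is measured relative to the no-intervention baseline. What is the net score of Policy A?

Baseline:
  H = 101
  Q = 33
  V = 85 − 2·101 + 4·33 = 15
  C = 101 − 5·33 + 5·15 = 11
  Z = 128 + 2·33 − 11 = 183
  R = -42 − 6·101 − 4·33 − 5·183 = -1695
Policy A (H := 143):
  H = 143
  Q = 33
  V = 85 − 2·143 + 4·33 = -69
  C = 101 − 5·33 + 5·(-69) = -409
  Z = 128 + 2·33 − (-409) = 603
  R = -42 − 6·143 − 4·33 − 5·603 = -4047
ΔR = -4047 − (-1695) = -2352; ΔC = -409 − 11 = -420
Score = 1·(-2352) + 2·(-420) = -3192

-3192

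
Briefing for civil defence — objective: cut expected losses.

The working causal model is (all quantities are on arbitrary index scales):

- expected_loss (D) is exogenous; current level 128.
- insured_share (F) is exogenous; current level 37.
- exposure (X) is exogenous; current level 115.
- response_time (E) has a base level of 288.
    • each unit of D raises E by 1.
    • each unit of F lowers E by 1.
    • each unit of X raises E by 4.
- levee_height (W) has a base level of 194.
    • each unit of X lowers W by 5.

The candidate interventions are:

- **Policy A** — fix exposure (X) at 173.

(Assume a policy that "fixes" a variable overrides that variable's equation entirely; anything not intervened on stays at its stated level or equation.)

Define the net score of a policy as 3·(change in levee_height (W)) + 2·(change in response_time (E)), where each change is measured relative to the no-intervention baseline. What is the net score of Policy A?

-406

Baseline:
  D = 128
  F = 37
  X = 115
  E = 288 + 128 − 37 + 4·115 = 839
  W = 194 − 5·115 = -381
Policy A (X := 173):
  D = 128
  F = 37
  X = 173
  E = 288 + 128 − 37 + 4·173 = 1071
  W = 194 − 5·173 = -671
ΔW = -671 − (-381) = -290; ΔE = 1071 − 839 = 232
Score = 3·(-290) + 2·232 = -406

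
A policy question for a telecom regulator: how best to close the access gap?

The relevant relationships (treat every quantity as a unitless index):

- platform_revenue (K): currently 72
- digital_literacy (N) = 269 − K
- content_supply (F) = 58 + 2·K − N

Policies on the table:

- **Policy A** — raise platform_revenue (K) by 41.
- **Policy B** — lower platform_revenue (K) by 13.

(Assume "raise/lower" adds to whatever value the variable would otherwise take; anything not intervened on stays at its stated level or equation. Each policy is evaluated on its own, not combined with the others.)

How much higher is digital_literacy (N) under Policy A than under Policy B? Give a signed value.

-54

Policy A (K + 41):
  K = 72 + 41 = 113
  N = 269 − 113 = 156
Policy B (K − 13):
  K = 72 − 13 = 59
  N = 269 − 59 = 210
N: 156 − 210 = -54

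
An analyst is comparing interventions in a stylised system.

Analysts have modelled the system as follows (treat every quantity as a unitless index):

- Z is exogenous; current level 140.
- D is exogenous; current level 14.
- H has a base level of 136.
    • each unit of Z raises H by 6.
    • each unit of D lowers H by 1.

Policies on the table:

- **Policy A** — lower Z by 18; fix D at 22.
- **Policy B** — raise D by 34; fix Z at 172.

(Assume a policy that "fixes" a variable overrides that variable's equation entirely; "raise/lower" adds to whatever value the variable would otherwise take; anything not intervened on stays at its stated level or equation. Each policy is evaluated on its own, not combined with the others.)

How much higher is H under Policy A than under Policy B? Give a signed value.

Policy A (Z − 18, D := 22):
  Z = 140 − 18 = 122
  D = 22
  H = 136 + 6·122 − 22 = 846
Policy B (D + 34, Z := 172):
  Z = 172
  D = 14 + 34 = 48
  H = 136 + 6·172 − 48 = 1120
H: 846 − 1120 = -274

-274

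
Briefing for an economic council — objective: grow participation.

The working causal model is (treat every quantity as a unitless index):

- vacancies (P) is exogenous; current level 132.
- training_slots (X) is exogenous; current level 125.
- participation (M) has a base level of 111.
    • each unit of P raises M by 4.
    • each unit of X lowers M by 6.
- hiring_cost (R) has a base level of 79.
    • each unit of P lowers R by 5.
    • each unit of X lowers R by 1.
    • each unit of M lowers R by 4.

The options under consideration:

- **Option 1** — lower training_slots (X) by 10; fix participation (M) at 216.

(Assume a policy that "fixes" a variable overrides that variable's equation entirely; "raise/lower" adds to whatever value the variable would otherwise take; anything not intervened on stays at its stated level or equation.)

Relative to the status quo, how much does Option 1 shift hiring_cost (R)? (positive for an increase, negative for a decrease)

Baseline:
  P = 132
  X = 125
  M = 111 + 4·132 − 6·125 = -111
  R = 79 − 5·132 − 125 − 4·(-111) = -262
Option 1 (X − 10, M := 216):
  P = 132
  X = 125 − 10 = 115
  M = 216
  R = 79 − 5·132 − 115 − 4·216 = -1560
Change in R: -1560 − (-262) = -1298

-1298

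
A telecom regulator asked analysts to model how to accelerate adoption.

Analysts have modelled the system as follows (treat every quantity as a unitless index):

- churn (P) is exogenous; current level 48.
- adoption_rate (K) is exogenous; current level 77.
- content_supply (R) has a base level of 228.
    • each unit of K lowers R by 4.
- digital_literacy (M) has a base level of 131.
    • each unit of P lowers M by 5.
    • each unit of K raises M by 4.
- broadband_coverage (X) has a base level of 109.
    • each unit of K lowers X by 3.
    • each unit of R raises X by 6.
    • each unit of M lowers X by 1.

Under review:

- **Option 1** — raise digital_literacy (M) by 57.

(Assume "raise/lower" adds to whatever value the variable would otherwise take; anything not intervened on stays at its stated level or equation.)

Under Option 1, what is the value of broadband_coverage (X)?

-858

Option 1 (M + 57):
  P = 48
  K = 77
  R = 228 − 4·77 = -80
  M = 131 − 5·48 + 4·77 (+57 from intervention) = 256
  X = 109 − 3·77 + 6·(-80) − 256 = -858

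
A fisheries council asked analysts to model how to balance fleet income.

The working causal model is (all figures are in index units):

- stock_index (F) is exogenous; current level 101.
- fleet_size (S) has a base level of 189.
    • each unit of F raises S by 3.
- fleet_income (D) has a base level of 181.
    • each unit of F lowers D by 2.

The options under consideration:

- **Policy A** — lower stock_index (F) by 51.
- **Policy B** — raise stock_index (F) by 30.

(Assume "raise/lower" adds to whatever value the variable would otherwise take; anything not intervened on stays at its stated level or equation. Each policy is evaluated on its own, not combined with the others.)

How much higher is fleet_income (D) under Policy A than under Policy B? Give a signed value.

162

Policy A (F − 51):
  F = 101 − 51 = 50
  D = 181 − 2·50 = 81
Policy B (F + 30):
  F = 101 + 30 = 131
  D = 181 − 2·131 = -81
D: 81 − (-81) = 162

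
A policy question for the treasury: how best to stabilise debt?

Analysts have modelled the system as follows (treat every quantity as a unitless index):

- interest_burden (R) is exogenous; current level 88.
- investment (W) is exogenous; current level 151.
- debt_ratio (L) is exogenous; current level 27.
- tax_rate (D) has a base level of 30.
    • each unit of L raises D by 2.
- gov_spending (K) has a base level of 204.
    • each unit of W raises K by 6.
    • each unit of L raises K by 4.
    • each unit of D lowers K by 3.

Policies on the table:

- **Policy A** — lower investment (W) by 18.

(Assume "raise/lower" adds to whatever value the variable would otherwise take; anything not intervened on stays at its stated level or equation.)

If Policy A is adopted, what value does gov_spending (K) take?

Policy A (W − 18):
  W = 151 − 18 = 133
  L = 27
  D = 30 + 2·27 = 84
  K = 204 + 6·133 + 4·27 − 3·84 = 858

858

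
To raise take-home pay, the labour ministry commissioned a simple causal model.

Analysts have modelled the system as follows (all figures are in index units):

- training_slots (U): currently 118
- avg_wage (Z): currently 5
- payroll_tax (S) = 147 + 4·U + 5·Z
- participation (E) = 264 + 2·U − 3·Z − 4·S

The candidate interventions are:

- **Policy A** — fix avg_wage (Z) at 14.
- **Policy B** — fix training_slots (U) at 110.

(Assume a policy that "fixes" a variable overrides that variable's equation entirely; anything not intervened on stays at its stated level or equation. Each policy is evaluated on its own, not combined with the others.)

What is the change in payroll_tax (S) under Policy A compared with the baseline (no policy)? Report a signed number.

Baseline:
  U = 118
  Z = 5
  S = 147 + 4·118 + 5·5 = 644
Policy A (Z := 14):
  U = 118
  Z = 14
  S = 147 + 4·118 + 5·14 = 689
Change in S: 689 − 644 = 45

45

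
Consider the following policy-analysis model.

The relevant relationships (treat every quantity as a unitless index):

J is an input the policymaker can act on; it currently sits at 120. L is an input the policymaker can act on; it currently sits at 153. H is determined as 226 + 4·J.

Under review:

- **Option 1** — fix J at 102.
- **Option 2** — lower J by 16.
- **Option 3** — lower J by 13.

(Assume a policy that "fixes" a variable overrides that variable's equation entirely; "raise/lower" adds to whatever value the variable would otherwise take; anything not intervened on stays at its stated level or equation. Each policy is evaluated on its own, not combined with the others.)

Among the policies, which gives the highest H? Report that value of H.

654

Option 1 (J := 102):
  J = 102
  H = 226 + 4·102 = 634
Option 2 (J − 16):
  J = 120 − 16 = 104
  H = 226 + 4·104 = 642
Option 3 (J − 13):
  J = 120 − 13 = 107
  H = 226 + 4·107 = 654
Comparing — Option 1: H=634, Option 2: H=642, Option 3: H=654. Highest is 654 (Option 3).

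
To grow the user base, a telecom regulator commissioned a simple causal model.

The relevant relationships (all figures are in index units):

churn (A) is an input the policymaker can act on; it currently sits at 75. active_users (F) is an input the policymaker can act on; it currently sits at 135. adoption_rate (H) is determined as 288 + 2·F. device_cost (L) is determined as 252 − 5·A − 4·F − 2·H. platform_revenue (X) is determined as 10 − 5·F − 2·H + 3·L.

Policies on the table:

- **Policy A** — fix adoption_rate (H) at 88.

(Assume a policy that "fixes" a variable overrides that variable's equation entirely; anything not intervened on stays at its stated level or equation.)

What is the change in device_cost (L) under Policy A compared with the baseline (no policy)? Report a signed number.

Baseline:
  A = 75
  F = 135
  H = 288 + 2·135 = 558
  L = 252 − 5·75 − 4·135 − 2·558 = -1779
Policy A (H := 88):
  A = 75
  F = 135
  H = 88
  L = 252 − 5·75 − 4·135 − 2·88 = -839
Change in L: -839 − (-1779) = 940

940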